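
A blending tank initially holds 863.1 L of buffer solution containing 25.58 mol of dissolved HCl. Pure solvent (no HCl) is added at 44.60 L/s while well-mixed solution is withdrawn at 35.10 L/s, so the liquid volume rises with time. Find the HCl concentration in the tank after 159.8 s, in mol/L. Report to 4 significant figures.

Let m(t) be the amount of HCl. Volume: V(t) = V₀ + (Q_in − Q_out) t = 863.1 + 9.50000 t; V(159.8) = 2381.20 L.
Species balance (pure solvent in): dm/dt = −Q_out · m/V(t).
dm/m = −Q_out dt/(V₀ + 9.50000 t); integrating gives ln(m/m₀) = −(Q_out/(Q_in−Q_out)) ln(V/V₀).
m = m₀ (V₀/V)^(Q_out/(Q_in−Q_out)) = 25.58 × (863.1/2381.20)^(3.69474) = 0.601868 mol.
C = m/V = 0.601868/2381.20 = 0.000252758 mol/L.

0.0002528 mol/L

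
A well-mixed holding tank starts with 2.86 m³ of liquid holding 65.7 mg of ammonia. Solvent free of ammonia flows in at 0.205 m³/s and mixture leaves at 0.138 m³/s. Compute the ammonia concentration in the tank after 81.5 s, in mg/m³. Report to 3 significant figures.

Let m(t) be the amount of ammonia. Volume: V(t) = V₀ + (Q_in − Q_out) t = 2.86 + 0.067000 t; V(81.5) = 8.3205 m³.
No ammonia enters, so dm/dt = −Q_out · (m/V).
dm/m = −Q_out dt/(V₀ + 0.067000 t); integrating gives ln(m/m₀) = −(Q_out/(Q_in−Q_out)) ln(V/V₀).
m = m₀ (V₀/V)^(Q_out/(Q_in−Q_out)) = 65.7 × (2.86/8.3205)^(2.0597) = 7.2830 mg.
C = m/V = 7.2830/8.3205 = 0.87531 mg/m³.

0.875 mg/m³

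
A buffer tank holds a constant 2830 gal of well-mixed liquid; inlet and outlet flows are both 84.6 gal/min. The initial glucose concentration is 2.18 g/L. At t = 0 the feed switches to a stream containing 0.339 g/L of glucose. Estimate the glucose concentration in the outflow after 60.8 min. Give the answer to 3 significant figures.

0.638 g/L

Accumulation = in − out for the solute gives V dC/dt = Q(C_in − C).
Rewrite as dC/dt + C/τ = C_in/τ, τ = V/Q = 33.452 min.
This is linear first-order; C(t) = C_in + (C₀ − C_in) e^(−t/τ).
C(60.8) = 0.339 + (2.18 − 0.339)·e^(−60.8/33.452) = 0.339 + (1.8410)·0.16242 = 0.63802 g/L.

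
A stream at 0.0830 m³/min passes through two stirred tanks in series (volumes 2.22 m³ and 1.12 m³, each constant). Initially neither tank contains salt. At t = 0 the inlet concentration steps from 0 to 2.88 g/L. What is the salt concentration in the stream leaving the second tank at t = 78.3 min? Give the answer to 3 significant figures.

Each tank obeys Vᵢ dCᵢ/dt = Q(Cᵢ₋₁ − Cᵢ), so τᵢ = Vᵢ/Q.
τ₁ = 2.22/0.0830 = 26.747 min; τ₂ = 1.12/0.0830 = 13.494 min.
Solving the cascade with C₁(0)=C₂(0)=0 gives C₂(t) = C_in[1 − (τ₁ e^(−t/τ₁) − τ₂ e^(−t/τ₂))/(τ₁ − τ₂)].
At t = 78.3: e^(−t/τ₁) = 0.053534, e^(−t/τ₂) = 0.0030197.
C₂ = 2.88·[1 − (26.747·0.053534 − 13.494·0.0030197)/(13.253)] = 2.88·0.89503 = 2.5777 g/L.

2.58 g/L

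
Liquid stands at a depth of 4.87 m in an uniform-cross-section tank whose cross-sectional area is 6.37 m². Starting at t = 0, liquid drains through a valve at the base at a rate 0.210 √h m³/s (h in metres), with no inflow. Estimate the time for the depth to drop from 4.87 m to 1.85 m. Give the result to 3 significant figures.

Volume balance on the tank: A dh/dt = −0.210 √h.
This is separable: 2 d(√h)/dt = −0.210/A, so √h = √h₀ − (0.210/(2A)) t.
t = 2A(√h₀ − √h)/0.210 = 2·6.37·(√4.87 − √1.85)/0.210
  = 12.740 × (2.2068 − 1.3601) / 0.210 = 51.364 s.

51.4 s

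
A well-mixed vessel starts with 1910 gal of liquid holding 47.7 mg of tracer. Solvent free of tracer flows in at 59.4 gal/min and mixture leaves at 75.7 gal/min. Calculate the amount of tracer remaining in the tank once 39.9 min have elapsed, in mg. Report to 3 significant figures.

Total volume: dV/dt = Q_in − Q_out = -16.300 gal/min, so V(t) = 1910 − 16.300 t and V(39.9) = 1259.6 gal.
No tracer enters, so dm/dt = −Q_out · (m/V).
Separate: dm/m = −Q_out dt/V(t) ⇒ ln(m/m₀) = −(Q_out/(Q_in−Q_out)) ln(V/V₀).
m = m₀ (V₀/V)^(Q_out/(Q_in−Q_out)) = 47.7 × (1910/1259.6)^(-4.6442) = 6.9008 mg.

6.90 mg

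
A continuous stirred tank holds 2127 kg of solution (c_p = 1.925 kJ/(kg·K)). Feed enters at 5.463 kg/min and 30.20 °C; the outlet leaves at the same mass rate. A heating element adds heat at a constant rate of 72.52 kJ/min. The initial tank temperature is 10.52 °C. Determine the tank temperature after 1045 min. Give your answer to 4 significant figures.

First-law balance (no shaft work): M c_p dT/dt = ṁ c_p (T_in − T) + 72.52.
τ = M/ṁ = 389.347 min; T_ss = T_in + Q̇/(ṁ c_p) = 30.20 + 72.52/(5.463·1.925) = 37.0960 °C.
Integrating: T(t) = T_ss + (T₀ − T_ss) e^(−t/τ).
T(1045) = 37.0960 + (-26.5760)·e^(−1045/389.347) = 37.0960 + (-26.5760)·0.0682905 = 35.2811 °C.

35.28 °C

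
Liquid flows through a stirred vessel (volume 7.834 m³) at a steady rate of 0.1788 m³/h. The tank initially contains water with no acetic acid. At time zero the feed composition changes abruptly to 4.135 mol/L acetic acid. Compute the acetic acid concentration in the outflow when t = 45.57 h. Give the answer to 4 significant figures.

2.674 mol/L

Mass balance on the solute (V constant): V dC/dt = Q(C_in − C).
So dC/dt = (C_in − C)/τ with τ = V/Q = 7.834/0.1788 = 43.8143 h.
Solution: C(t) = C_in + (C₀ − C_in) e^(−t/τ).
C(45.57) = 4.135 + (0 − 4.135)·e^(−45.57/43.8143) = 4.135 + (-4.13500)·0.353430 = 2.67357 mol/L.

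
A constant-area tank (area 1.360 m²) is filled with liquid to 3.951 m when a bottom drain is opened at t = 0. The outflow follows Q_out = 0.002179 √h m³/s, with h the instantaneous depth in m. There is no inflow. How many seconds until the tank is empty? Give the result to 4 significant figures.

2481 s

Accumulation of liquid (constant cross-section A): A dh/dt = −0.002179 √h.
This is separable: 2 d(√h)/dt = −0.002179/A, so √h = √h₀ − (0.002179/(2A)) t.
Set h = 0: 2√h₀ = (0.002179/A) t_empty ⇒ t_empty = 2A√h₀/0.002179.
t_empty = 2·1.360·√3.951/0.002179 = 2.72000·1.98771/0.002179 = 2481.22 s.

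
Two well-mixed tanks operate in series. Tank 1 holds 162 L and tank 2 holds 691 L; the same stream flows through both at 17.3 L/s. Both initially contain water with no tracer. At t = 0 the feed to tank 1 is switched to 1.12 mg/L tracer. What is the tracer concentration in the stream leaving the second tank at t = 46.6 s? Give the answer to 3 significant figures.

Time constants: τᵢ = Vᵢ/Q for each well-mixed tank.
τ₁ = 162/17.3 = 9.3642 s; τ₂ = 691/17.3 = 39.942 s.
Tank 1: C₁ = C_in(1 − e^(−t/τ₁)). Tank 2 (τ₁ ≠ τ₂): C₂ = C_in[1 − (τ₁ e^(−t/τ₁) − τ₂ e^(−t/τ₂))/(τ₁ − τ₂)].
At t = 46.6: e^(−t/τ₁) = 0.0068987, e^(−t/τ₂) = 0.31140.
C₂ = 1.12·[1 − (9.3642·0.0068987 − 39.942·0.31140)/(-30.578)] = 1.12·0.59535 = 0.66680 mg/L.

0.667 mg/L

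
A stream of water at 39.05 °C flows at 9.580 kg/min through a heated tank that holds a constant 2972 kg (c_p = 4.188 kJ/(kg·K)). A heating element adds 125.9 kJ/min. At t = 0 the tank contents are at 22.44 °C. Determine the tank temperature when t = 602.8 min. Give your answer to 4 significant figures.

M c_p dT/dt = ṁ c_p (T_in − T) + Q̇.
Rearrange: dT/dt = (T_ss − T)/τ with τ = M/ṁ = 310.230 min and T_ss = T_in + Q̇/(ṁ c_p) = 42.1880 °C.
Solution: T(t) = T_ss + (T₀ − T_ss) e^(−t/τ).
T(602.8) = 42.1880 + (-19.7480)·e^(−602.8/310.230) = 42.1880 + (-19.7480)·0.143262 = 39.3589 °C.

39.36 °C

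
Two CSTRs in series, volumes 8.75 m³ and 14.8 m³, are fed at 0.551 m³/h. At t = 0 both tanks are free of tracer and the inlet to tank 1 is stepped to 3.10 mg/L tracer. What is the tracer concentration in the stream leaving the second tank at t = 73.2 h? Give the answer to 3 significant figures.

2.65 mg/L

Species balance on tank i: dCᵢ/dt = (Cᵢ₋₁ − Cᵢ)/τᵢ with τᵢ = Vᵢ/Q.
τ₁ = 8.75/0.551 = 15.880 h; τ₂ = 14.8/0.551 = 26.860 h.
Tank 1: C₁ = C_in(1 − e^(−t/τ₁)). Tank 2 (τ₁ ≠ τ₂): C₂ = C_in[1 − (τ₁ e^(−t/τ₁) − τ₂ e^(−t/τ₂))/(τ₁ − τ₂)].
At t = 73.2: e^(−t/τ₁) = 0.0099567, e^(−t/τ₂) = 0.065532.
C₂ = 3.10·[1 − (15.880·0.0099567 − 26.860·0.065532)/(-10.980)] = 3.10·0.85409 = 2.6477 mg/L.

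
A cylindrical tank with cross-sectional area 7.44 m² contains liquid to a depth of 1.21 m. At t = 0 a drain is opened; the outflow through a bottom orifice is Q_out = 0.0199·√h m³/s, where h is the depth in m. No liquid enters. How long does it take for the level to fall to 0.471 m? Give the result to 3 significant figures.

309 s

A dh/dt = −Q_out = −0.0199 √h.
Separate and integrate: 2(√h − √h₀) = −(0.0199/A) t.
t = 2A(√h₀ − √h)/0.0199 = 2·7.44·(√1.21 − √0.471)/0.0199
  = 14.880 × (1.1000 − 0.68629) / 0.0199 = 309.34 s.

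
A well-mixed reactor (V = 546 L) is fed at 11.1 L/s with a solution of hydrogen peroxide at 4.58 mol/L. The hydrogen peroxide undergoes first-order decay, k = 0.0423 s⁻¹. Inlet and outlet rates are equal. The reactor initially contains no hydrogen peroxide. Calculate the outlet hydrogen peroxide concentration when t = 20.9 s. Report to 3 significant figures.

Accumulation = in − out − consumed: V dC/dt = Q C_in − Q C − k V C.
dC/dt = (Q/V) C_in − (Q/V + k) C; effective rate a = Q/V + k = 0.020330 + 0.0423 = 0.062630 s⁻¹.
C_ss = Q C_in/(Q + kV) = 1.4867 mol/L; C(t) = C_ss + (C₀ − C_ss) e^(−a t).
C(20.9) = 1.4867 + (-1.4867)·e^(−0.062630·20.9) = 1.4867 + (-1.4867)·0.27010 = 1.0851 mol/L.

1.09 mol/L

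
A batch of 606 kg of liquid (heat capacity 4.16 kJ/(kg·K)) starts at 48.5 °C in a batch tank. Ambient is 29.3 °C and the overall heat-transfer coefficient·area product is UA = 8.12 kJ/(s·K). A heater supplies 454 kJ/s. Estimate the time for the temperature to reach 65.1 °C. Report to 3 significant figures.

Lumped-capacitance energy balance: M c_p dT/dt = UA(T_amb − T) + Q̇.
τ = M c_p/UA = 310.46 s; T_ss = T_amb + Q̇/UA = 29.3 + 454/8.12 = 85.211 °C.
T(t) = T_ss + (T₀ − T_ss)e^(−t/τ); set T = 65.1:
t = −τ ln[(T − T_ss)/(T₀ − T_ss)] = −310.46 · ln(0.54782) = 186.84 s.

187 s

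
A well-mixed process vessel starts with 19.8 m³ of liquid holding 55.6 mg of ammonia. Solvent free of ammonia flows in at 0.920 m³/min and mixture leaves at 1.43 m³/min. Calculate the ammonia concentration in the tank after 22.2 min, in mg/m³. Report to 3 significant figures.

0.608 mg/m³

Let m(t) be the amount of ammonia. Volume: V(t) = V₀ + (Q_in − Q_out) t = 19.8 − 0.51000 t; V(22.2) = 8.4780 m³.
Solute balance: dm/dt = 0 − Q_out C = −Q_out m/V(t).
Separate: dm/m = −Q_out dt/V(t) ⇒ ln(m/m₀) = −(Q_out/(Q_in−Q_out)) ln(V/V₀).
m = m₀ (V₀/V)^(Q_out/(Q_in−Q_out)) = 55.6 × (19.8/8.4780)^(-2.8039) = 5.1545 mg.
C = m/V = 5.1545/8.4780 = 0.60799 mg/m³.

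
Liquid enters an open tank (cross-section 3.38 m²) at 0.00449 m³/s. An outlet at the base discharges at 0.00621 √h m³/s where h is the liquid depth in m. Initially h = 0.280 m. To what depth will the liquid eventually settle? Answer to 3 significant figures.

0.523 m

A dh/dt = Q_in − 0.00621 √h. Steady state requires inflow = outflow:
Q_in = 0.00621 √h_ss ⇒ √h_ss = 0.00449/0.00621 = 0.72303.
h_ss = 0.72303² = 0.52277 m. (Since h₀ = 0.280 m < h_ss, the level will rise toward this value.)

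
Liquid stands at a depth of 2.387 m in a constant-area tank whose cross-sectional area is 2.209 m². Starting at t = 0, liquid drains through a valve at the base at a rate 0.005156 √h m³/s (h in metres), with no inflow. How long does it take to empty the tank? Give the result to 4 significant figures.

1324 s

Accumulation of liquid (constant cross-section A): A dh/dt = −0.005156 √h.
This is separable: 2 d(√h)/dt = −0.005156/A, so √h = √h₀ − (0.005156/(2A)) t.
Set h = 0: 2√h₀ = (0.005156/A) t_empty ⇒ t_empty = 2A√h₀/0.005156.
t_empty = 2·2.209·√2.387/0.005156 = 4.41800·1.54499/0.005156 = 1323.85 s.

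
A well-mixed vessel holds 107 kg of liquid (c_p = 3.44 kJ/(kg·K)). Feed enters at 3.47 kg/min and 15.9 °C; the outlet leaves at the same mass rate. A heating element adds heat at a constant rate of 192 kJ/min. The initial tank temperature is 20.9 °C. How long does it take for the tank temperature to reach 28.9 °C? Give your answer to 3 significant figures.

M c_p dT/dt = ṁ c_p (T_in − T) + Q̇.
τ = M/ṁ = 30.836 min; T_ss = T_in + Q̇/(ṁ c_p) = 31.985 °C.
T(t) = T_ss + (T₀ − T_ss) e^(−t/τ). Set T = 28.9:
e^(−t/τ) = (28.9 − 31.985)/(20.9 − 31.985) = 0.27829
t = −30.836 · ln(0.27829) = 39.442 min.

39.4 min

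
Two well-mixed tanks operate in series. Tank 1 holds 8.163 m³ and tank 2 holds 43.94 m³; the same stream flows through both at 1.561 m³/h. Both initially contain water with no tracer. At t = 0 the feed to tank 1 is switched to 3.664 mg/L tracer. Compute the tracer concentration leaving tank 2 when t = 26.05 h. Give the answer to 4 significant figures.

Species balance on tank i: dCᵢ/dt = (Cᵢ₋₁ − Cᵢ)/τᵢ with τᵢ = Vᵢ/Q.
τ₁ = 8.163/1.561 = 5.22934 h; τ₂ = 43.94/1.561 = 28.1486 h.
Tank 1: C₁ = C_in(1 − e^(−t/τ₁)). Tank 2 (τ₁ ≠ τ₂): C₂ = C_in[1 − (τ₁ e^(−t/τ₁) − τ₂ e^(−t/τ₂))/(τ₁ − τ₂)].
At t = 26.05: e^(−t/τ₁) = 0.00686370, e^(−t/τ₂) = 0.396355.
C₂ = 3.664·[1 − (5.22934·0.00686370 − 28.1486·0.396355)/(-22.9193)] = 3.664·0.514777 = 1.88614 mg/L.

1.886 mg/L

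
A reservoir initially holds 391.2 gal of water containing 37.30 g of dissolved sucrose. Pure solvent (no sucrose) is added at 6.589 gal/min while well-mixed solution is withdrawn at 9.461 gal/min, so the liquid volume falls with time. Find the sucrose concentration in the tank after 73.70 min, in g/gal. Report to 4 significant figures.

0.01597 g/gal

Total volume: dV/dt = Q_in − Q_out = -2.87200 gal/min, so V(t) = 391.2 − 2.87200 t and V(73.70) = 179.534 gal.
Solute balance: dm/dt = 0 − Q_out C = −Q_out m/V(t).
dm/m = −Q_out dt/(V₀ − 2.87200 t); integrating gives ln(m/m₀) = −(Q_out/(Q_in−Q_out)) ln(V/V₀).
m = m₀ (V₀/V)^(Q_out/(Q_in−Q_out)) = 37.30 × (391.2/179.534)^(-3.29422) = 2.86701 g.
C = m/V = 2.86701/179.534 = 0.0159692 g/gal.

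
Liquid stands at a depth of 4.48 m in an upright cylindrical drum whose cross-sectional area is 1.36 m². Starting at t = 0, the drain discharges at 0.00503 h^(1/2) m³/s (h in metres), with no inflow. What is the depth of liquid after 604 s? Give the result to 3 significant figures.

A dh/dt = −Q_out = −0.00503 √h.
This is separable: 2 d(√h)/dt = −0.00503/A, so √h = √h₀ − (0.00503/(2A)) t.
√h = √4.48 − 0.00503·604/(2·1.36) = 2.1166 − 1.1170 = 0.99965.
h = 0.99965² = 0.99929 m.

0.999 m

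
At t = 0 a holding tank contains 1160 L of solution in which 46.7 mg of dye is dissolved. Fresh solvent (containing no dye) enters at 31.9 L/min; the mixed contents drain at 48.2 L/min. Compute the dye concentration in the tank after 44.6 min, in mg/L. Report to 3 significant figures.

0.00585 mg/L

Let m(t) be the amount of dye. Volume: V(t) = V₀ + (Q_in − Q_out) t = 1160 − 16.300 t; V(44.6) = 433.02 L.
Solute balance: dm/dt = 0 − Q_out C = −Q_out m/V(t).
dm/m = −Q_out dt/(V₀ − 16.300 t); integrating gives ln(m/m₀) = −(Q_out/(Q_in−Q_out)) ln(V/V₀).
m = m₀ (V₀/V)^(Q_out/(Q_in−Q_out)) = 46.7 × (1160/433.02)^(-2.9571) = 2.5342 mg.
C = m/V = 2.5342/433.02 = 0.0058524 mg/L.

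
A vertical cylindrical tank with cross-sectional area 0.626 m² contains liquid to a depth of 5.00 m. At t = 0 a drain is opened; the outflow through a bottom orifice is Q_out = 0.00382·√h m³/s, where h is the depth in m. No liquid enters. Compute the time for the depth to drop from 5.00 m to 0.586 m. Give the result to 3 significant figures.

482 s

Volume balance on the tank: A dh/dt = −0.00382 √h.
∫ h^(−1/2) dh = −(0.00382/A) ∫ dt, giving 2√h = 2√h₀ − (0.00382/A) t.
t = 2A(√h₀ − √h)/0.00382 = 2·0.626·(√5.00 − √0.586)/0.00382
  = 1.2520 × (2.2361 − 0.76551) / 0.00382 = 481.97 s.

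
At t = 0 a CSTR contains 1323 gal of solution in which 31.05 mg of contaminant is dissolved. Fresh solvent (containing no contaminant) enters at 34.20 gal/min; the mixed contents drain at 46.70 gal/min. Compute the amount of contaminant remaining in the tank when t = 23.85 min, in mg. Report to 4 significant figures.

Total volume: dV/dt = Q_in − Q_out = -12.5000 gal/min, so V(t) = 1323 − 12.5000 t and V(23.85) = 1024.88 gal.
Species balance (pure solvent in): dm/dt = −Q_out · m/V(t).
Separate: dm/m = −Q_out dt/V(t) ⇒ ln(m/m₀) = −(Q_out/(Q_in−Q_out)) ln(V/V₀).
m = m₀ (V₀/V)^(Q_out/(Q_in−Q_out)) = 31.05 × (1323/1024.88)^(-3.73600) = 11.9614 mg.

11.96 mg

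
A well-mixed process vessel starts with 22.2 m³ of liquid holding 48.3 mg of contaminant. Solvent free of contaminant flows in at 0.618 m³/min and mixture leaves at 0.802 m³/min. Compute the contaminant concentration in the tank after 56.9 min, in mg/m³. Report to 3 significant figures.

Total volume: dV/dt = Q_in − Q_out = -0.18400 m³/min, so V(t) = 22.2 − 0.18400 t and V(56.9) = 11.730 m³.
Solute balance: dm/dt = 0 − Q_out C = −Q_out m/V(t).
dm/m = −Q_out dt/(V₀ − 0.18400 t); integrating gives ln(m/m₀) = −(Q_out/(Q_in−Q_out)) ln(V/V₀).
m = m₀ (V₀/V)^(Q_out/(Q_in−Q_out)) = 48.3 × (22.2/11.730)^(-4.3587) = 2.9951 mg.
C = m/V = 2.9951/11.730 = 0.25533 mg/m³.

0.255 mg/m³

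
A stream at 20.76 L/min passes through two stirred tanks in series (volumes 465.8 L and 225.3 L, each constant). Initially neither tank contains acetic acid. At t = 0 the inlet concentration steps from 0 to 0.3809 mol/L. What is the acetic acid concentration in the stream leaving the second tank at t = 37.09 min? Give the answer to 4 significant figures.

0.2514 mol/L

Time constants: τᵢ = Vᵢ/Q for each well-mixed tank.
τ₁ = 465.8/20.76 = 22.4374 min; τ₂ = 225.3/20.76 = 10.8526 min.
Solving the cascade with C₁(0)=C₂(0)=0 gives C₂(t) = C_in[1 − (τ₁ e^(−t/τ₁) − τ₂ e^(−t/τ₂))/(τ₁ − τ₂)].
At t = 37.09: e^(−t/τ₁) = 0.191466, e^(−t/τ₂) = 0.0327906.
C₂ = 0.3809·[1 − (22.4374·0.191466 − 10.8526·0.0327906)/(11.5848)] = 0.3809·0.659887 = 0.251351 mol/L.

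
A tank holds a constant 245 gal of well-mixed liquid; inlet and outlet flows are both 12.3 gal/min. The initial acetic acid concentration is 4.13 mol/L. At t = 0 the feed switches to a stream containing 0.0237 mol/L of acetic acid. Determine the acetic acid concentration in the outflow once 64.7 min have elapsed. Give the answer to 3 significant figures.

Mass balance on the solute (V constant): V dC/dt = Q(C_in − C).
Rewrite as dC/dt + C/τ = C_in/τ, τ = V/Q = 19.919 min.
Solution: C(t) = C_in + (C₀ − C_in) e^(−t/τ).
C(64.7) = 0.0237 + (4.13 − 0.0237)·e^(−64.7/19.919) = 0.0237 + (4.1063)·0.038844 = 0.18320 mol/L.

0.183 mol/L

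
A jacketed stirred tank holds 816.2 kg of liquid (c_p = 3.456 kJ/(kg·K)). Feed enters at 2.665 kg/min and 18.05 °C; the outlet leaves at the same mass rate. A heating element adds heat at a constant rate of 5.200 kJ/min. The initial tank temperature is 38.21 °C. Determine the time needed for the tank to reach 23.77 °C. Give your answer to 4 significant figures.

408.9 min

Heat balance on the well-mixed liquid: M c_p dT/dt = ṁ c_p (T_in − T) + 5.200.
τ = M/ṁ = 306.266 min; T_ss = T_in + Q̇/(ṁ c_p) = 18.6146 °C.
T(t) = T_ss + (T₀ − T_ss) e^(−t/τ). Set T = 23.77:
e^(−t/τ) = (23.77 − 18.6146)/(38.21 − 18.6146) = 0.263093
t = −306.266 · ln(0.263093) = 408.942 min.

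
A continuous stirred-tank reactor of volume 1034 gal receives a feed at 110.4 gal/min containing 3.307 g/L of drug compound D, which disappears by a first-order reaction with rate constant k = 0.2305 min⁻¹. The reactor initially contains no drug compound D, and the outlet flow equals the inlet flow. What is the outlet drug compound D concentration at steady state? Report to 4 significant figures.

1.047 g/L

V dC/dt = Q(C_in − C) − k V C.
Steady state (dC/dt = 0): C_ss = Q C_in/(Q + kV) = C_in/(1 + kV/Q).
C_ss = 110.4·3.307/(110.4 + 0.2305·1034) = 365.093/348.737 = 1.04690 g/L.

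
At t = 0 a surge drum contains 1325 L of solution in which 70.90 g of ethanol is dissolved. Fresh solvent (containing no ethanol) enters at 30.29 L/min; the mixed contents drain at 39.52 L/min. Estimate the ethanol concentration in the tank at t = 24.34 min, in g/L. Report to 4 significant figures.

Let m(t) be the amount of ethanol. Volume: V(t) = V₀ + (Q_in − Q_out) t = 1325 − 9.23000 t; V(24.34) = 1100.34 L.
Solute balance: dm/dt = 0 − Q_out C = −Q_out m/V(t).
Separate: dm/m = −Q_out dt/V(t) ⇒ ln(m/m₀) = −(Q_out/(Q_in−Q_out)) ln(V/V₀).
m = m₀ (V₀/V)^(Q_out/(Q_in−Q_out)) = 70.90 × (1325/1100.34)^(-4.28169) = 32.0010 g.
C = m/V = 32.0010/1100.34 = 0.0290828 g/L.

0.02908 g/L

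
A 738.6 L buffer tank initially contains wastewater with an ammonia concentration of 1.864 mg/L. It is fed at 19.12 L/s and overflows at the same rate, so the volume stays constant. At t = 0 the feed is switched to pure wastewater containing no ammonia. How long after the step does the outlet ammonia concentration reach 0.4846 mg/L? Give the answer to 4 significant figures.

52.04 s

Mass balance on the solute (V constant): V dC/dt = Q(C_in − C), so τ = V/Q = 38.6297 s.
C(t) = C_in + (C₀ − C_in) e^(−t/τ). Set C = 0.4846 and solve for t:
e^(−t/τ) = (C − C_in)/(C₀ − C_in) = (0.4846 − 0)/(1.864 − 0) = 0.259979
t = −τ ln(…) = 38.6297 × 1.34716 = 52.0402 s.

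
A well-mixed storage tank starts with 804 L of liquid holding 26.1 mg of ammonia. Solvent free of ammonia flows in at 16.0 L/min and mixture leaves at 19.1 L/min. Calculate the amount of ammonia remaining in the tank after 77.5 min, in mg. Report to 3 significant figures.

Let m(t) be the amount of ammonia. Volume: V(t) = V₀ + (Q_in − Q_out) t = 804 − 3.1000 t; V(77.5) = 563.75 L.
No ammonia enters, so dm/dt = −Q_out · (m/V).
Separate: dm/m = −Q_out dt/V(t) ⇒ ln(m/m₀) = −(Q_out/(Q_in−Q_out)) ln(V/V₀).
m = m₀ (V₀/V)^(Q_out/(Q_in−Q_out)) = 26.1 × (804/563.75)^(-6.1613) = 2.9293 mg.

2.93 mg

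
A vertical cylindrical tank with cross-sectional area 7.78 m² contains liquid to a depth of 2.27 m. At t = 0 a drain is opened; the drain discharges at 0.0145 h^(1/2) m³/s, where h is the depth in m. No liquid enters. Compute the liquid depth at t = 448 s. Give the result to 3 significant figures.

With no inflow, A dh/dt = −0.0145 √h.
This is separable: 2 d(√h)/dt = −0.0145/A, so √h = √h₀ − (0.0145/(2A)) t.
√h = √2.27 − 0.0145·448/(2·7.78) = 1.5067 − 0.41748 = 1.0892.
h = 1.0892² = 1.1863 m.

1.19 m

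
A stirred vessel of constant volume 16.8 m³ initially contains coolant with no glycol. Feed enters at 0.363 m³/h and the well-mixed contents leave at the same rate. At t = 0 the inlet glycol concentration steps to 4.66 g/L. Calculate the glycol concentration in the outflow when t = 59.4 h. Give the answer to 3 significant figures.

Accumulation = in − out for the solute gives V dC/dt = Q(C_in − C).
Time constant τ = V/Q = 16.8/0.363 = 46.281 h.
Solution: C(t) = C_in + (C₀ − C_in) e^(−t/τ).
C(59.4) = 4.66 + (0 − 4.66)·e^(−59.4/46.281) = 4.66 + (-4.6600)·0.27708 = 3.3688 g/L.

3.37 g/L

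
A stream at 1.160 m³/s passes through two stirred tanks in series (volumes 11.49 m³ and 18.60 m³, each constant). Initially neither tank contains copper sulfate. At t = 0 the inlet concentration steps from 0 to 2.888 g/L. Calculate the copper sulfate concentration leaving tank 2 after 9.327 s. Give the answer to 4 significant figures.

Each tank obeys Vᵢ dCᵢ/dt = Q(Cᵢ₋₁ − Cᵢ), so τᵢ = Vᵢ/Q.
τ₁ = 11.49/1.160 = 9.90517 s; τ₂ = 18.60/1.160 = 16.0345 s.
Solving the cascade with C₁(0)=C₂(0)=0 gives C₂(t) = C_in[1 − (τ₁ e^(−t/τ₁) − τ₂ e^(−t/τ₂))/(τ₁ − τ₂)].
At t = 9.327: e^(−t/τ₁) = 0.389992, e^(−t/τ₂) = 0.558956.
C₂ = 2.888·[1 − (9.90517·0.389992 − 16.0345·0.558956)/(-6.12931)] = 2.888·0.167991 = 0.485159 g/L.

0.4852 g/L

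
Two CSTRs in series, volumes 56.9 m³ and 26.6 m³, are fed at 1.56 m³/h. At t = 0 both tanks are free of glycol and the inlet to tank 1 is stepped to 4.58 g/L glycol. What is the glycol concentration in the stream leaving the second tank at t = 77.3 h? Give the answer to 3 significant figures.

3.59 g/L

Species balance on tank i: dCᵢ/dt = (Cᵢ₋₁ − Cᵢ)/τᵢ with τᵢ = Vᵢ/Q.
τ₁ = 56.9/1.56 = 36.474 h; τ₂ = 26.6/1.56 = 17.051 h.
Tank 1: C₁ = C_in(1 − e^(−t/τ₁)). Tank 2 (τ₁ ≠ τ₂): C₂ = C_in[1 − (τ₁ e^(−t/τ₁) − τ₂ e^(−t/τ₂))/(τ₁ − τ₂)].
At t = 77.3: e^(−t/τ₁) = 0.12012, e^(−t/τ₂) = 0.010744.
C₂ = 4.58·[1 − (36.474·0.12012 − 17.051·0.010744)/(19.423)] = 4.58·0.78387 = 3.5901 g/L.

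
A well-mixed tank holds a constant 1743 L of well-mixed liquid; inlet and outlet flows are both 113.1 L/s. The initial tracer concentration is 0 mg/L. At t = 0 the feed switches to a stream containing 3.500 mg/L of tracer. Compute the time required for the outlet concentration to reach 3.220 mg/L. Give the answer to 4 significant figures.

38.92 s

Transient balance on the dissolved component: V dC/dt = Q(C_in − C), so τ = V/Q = 15.4111 s.
C(t) = C_in + (C₀ − C_in) e^(−t/τ). Set C = 3.220 and solve for t:
e^(−t/τ) = (C − C_in)/(C₀ − C_in) = (3.220 − 3.500)/(0 − 3.500) = 0.0800000
t = −τ ln(…) = 15.4111 × 2.52573 = 38.9244 s.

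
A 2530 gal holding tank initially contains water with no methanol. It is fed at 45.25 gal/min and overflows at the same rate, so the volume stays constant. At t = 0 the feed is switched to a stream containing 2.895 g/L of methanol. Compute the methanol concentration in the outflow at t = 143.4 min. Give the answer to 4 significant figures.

Species balance on the tank: V dC/dt = Q(C_in − C).
Rewrite as dC/dt + C/τ = C_in/τ, τ = V/Q = 55.9116 min.
Integrating: C(t) = C_in + (C₀ − C_in) e^(−t/τ).
C(143.4) = 2.895 + (0 − 2.895)·e^(−143.4/55.9116) = 2.895 + (-2.89500)·0.0769374 = 2.67227 g/L.

2.672 g/L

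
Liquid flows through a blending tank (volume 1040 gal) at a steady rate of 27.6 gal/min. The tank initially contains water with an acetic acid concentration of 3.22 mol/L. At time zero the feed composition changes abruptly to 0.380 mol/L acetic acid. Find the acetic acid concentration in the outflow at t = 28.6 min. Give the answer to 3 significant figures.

1.71 mol/L

Transient balance on the dissolved component: V dC/dt = Q(C_in − C).
So dC/dt = (C_in − C)/τ with τ = V/Q = 1040/27.6 = 37.681 min.
C approaches C_in exponentially: C(t) = C_in + (C₀ − C_in) e^(−t/τ).
C(28.6) = 0.380 + (3.22 − 0.380)·e^(−28.6/37.681) = 0.380 + (2.8400)·0.46813 = 1.7095 mol/L.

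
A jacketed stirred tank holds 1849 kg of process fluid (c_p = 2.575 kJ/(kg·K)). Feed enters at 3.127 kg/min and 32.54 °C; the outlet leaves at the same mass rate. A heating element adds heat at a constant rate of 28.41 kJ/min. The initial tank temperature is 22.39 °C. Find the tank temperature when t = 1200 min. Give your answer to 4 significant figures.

34.27 °C

M c_p dT/dt = ṁ c_p (T_in − T) + Q̇.
Rearrange: dT/dt = (T_ss − T)/τ with τ = M/ṁ = 591.302 min and T_ss = T_in + Q̇/(ṁ c_p) = 36.0683 °C.
T approaches T_ss exponentially: T(t) = T_ss + (T₀ − T_ss) e^(−t/τ).
T(1200) = 36.0683 + (-13.6783)·e^(−1200/591.302) = 36.0683 + (-13.6783)·0.131412 = 34.2708 °C.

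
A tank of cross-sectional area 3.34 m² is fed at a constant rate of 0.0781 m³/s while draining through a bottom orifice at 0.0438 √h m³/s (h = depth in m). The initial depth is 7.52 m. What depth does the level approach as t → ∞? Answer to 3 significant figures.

A dh/dt = Q_in − 0.0438 √h. Steady state requires inflow = outflow:
Q_in = 0.0438 √h_ss ⇒ √h_ss = 0.0781/0.0438 = 1.7831.
h_ss = 1.7831² = 3.1795 m. (Since h₀ = 7.52 m > h_ss, the level will fall toward this value.)

3.18 m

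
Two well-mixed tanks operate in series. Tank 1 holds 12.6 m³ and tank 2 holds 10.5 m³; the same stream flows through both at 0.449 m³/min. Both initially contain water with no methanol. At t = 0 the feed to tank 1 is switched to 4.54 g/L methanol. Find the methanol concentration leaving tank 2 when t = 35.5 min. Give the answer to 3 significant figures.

1.83 g/L

Species balance on tank i: dCᵢ/dt = (Cᵢ₋₁ − Cᵢ)/τᵢ with τᵢ = Vᵢ/Q.
τ₁ = 12.6/0.449 = 28.062 min; τ₂ = 10.5/0.449 = 23.385 min.
Tank 1: C₁ = C_in(1 − e^(−t/τ₁)). Tank 2 (τ₁ ≠ τ₂): C₂ = C_in[1 − (τ₁ e^(−t/τ₁) − τ₂ e^(−t/τ₂))/(τ₁ − τ₂)].
At t = 35.5: e^(−t/τ₁) = 0.28223, e^(−t/τ₂) = 0.21914.
C₂ = 4.54·[1 − (28.062·0.28223 − 23.385·0.21914)/(4.6771)] = 4.54·0.40233 = 1.8266 g/L.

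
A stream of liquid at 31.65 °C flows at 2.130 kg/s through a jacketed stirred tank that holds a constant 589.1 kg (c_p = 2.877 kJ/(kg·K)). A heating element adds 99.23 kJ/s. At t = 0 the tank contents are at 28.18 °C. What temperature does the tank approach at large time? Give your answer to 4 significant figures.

M c_p dT/dt = ṁ c_p (T_in − T) + Q̇.
At steady state dT/dt = 0 ⇒ T_ss = T_in + Q̇/(ṁ c_p) = 31.65 + 99.23/(2.130·2.877) = 47.8429 °C.

47.84 °C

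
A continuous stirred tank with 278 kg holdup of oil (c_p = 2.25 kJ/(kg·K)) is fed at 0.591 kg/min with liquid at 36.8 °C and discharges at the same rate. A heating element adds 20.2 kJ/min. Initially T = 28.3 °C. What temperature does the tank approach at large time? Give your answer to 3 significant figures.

52.0 °C

M c_p dT/dt = ṁ c_p (T_in − T) + Q̇.
At steady state dT/dt = 0 ⇒ T_ss = T_in + Q̇/(ṁ c_p) = 36.8 + 20.2/(0.591·2.25) = 51.991 °C.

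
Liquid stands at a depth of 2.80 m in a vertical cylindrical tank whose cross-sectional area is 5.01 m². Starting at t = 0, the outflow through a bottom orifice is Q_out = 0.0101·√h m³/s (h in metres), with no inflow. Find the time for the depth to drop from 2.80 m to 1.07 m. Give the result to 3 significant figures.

634 s

Unsteady balance on liquid volume: A dh/dt = −0.0101 √h.
This is separable: 2 d(√h)/dt = −0.0101/A, so √h = √h₀ − (0.0101/(2A)) t.
t = 2A(√h₀ − √h)/0.0101 = 2·5.01·(√2.80 − √1.07)/0.0101
  = 10.020 × (1.6733 − 1.0344) / 0.0101 = 633.85 s.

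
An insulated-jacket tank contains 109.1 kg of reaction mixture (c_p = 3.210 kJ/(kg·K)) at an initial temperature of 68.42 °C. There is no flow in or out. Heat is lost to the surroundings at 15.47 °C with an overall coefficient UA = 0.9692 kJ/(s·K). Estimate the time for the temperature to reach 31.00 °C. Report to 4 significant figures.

443.2 s

M c_p dT/dt = −UA(T − T_amb).
τ = M c_p/UA = 361.340 s; T_ss = T_amb = 15.4700 °C.
T(t) = T_ss + (T₀ − T_ss)e^(−t/τ); set T = 31.00:
t = −τ ln[(T − T_ss)/(T₀ − T_ss)] = −361.340 · ln(0.293296) = 443.211 s.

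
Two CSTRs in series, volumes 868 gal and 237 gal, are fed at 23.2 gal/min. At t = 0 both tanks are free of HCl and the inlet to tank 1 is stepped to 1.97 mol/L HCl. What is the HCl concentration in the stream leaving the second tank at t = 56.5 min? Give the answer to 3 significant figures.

1.37 mol/L

Time constants: τᵢ = Vᵢ/Q for each well-mixed tank.
τ₁ = 868/23.2 = 37.414 min; τ₂ = 237/23.2 = 10.216 min.
Tank 1: C₁ = C_in(1 − e^(−t/τ₁)). Tank 2 (τ₁ ≠ τ₂): C₂ = C_in[1 − (τ₁ e^(−t/τ₁) − τ₂ e^(−t/τ₂))/(τ₁ − τ₂)].
At t = 56.5: e^(−t/τ₁) = 0.22088, e^(−t/τ₂) = 0.0039628.
C₂ = 1.97·[1 − (37.414·0.22088 − 10.216·0.0039628)/(27.198)] = 1.97·0.69765 = 1.3744 mol/L.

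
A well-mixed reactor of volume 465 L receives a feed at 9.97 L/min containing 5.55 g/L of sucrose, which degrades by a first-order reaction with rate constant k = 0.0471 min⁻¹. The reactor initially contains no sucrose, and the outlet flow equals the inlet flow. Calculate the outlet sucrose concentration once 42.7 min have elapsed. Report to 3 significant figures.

1.64 g/L

V dC/dt = Q(C_in − C) − k V C.
This is linear with rate a = Q/V + k = 0.068541 min⁻¹.
C_ss = Q C_in/(Q + kV) = 1.7361 g/L; C(t) = C_ss + (C₀ − C_ss) e^(−a t).
C(42.7) = 1.7361 + (-1.7361)·e^(−0.068541·42.7) = 1.7361 + (-1.7361)·0.053574 = 1.6431 g/L.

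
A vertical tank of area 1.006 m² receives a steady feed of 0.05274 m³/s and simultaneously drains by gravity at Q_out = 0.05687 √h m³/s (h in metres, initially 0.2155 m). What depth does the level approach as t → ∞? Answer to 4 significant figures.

Level balance: A dh/dt = 0.05274 − 0.05687 √h. Setting dh/dt = 0:
Q_in = 0.05687 √h_ss ⇒ √h_ss = 0.05274/0.05687 = 0.927378.
h_ss = 0.927378² = 0.860030 m. (Since h₀ = 0.2155 m < h_ss, the level will rise toward this value.)

0.8600 m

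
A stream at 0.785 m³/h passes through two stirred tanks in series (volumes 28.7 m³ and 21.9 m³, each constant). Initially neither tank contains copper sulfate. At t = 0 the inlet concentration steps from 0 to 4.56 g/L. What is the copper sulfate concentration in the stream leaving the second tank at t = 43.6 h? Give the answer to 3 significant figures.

1.80 g/L

Time constants: τᵢ = Vᵢ/Q for each well-mixed tank.
τ₁ = 28.7/0.785 = 36.561 h; τ₂ = 21.9/0.785 = 27.898 h.
Tank 1: C₁ = C_in(1 − e^(−t/τ₁)). Tank 2 (τ₁ ≠ τ₂): C₂ = C_in[1 − (τ₁ e^(−t/τ₁) − τ₂ e^(−t/τ₂))/(τ₁ − τ₂)].
At t = 43.6: e^(−t/τ₁) = 0.30345, e^(−t/τ₂) = 0.20954.
C₂ = 4.56·[1 − (36.561·0.30345 − 27.898·0.20954)/(8.6624)] = 4.56·0.39412 = 1.7972 g/L.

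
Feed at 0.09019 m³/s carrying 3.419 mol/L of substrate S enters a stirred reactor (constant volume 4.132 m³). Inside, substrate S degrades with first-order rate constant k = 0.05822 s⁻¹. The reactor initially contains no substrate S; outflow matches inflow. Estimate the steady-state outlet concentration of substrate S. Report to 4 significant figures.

0.9323 mol/L

Species balance: V dC/dt = Q C_in − Q C − k V C.
At steady state: 0 = Q C_in − (Q + kV) C_ss, so C_ss = Q C_in/(Q + kV).
C_ss = 0.09019·3.419/(0.09019 + 0.05822·4.132) = 0.308360/0.330755 = 0.932290 mol/L.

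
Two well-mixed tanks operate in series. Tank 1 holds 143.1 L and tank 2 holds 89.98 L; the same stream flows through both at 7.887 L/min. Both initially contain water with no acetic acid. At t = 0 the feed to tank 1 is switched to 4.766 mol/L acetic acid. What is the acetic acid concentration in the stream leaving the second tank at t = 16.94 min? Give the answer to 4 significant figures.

1.548 mol/L

Each tank obeys Vᵢ dCᵢ/dt = Q(Cᵢ₋₁ − Cᵢ), so τᵢ = Vᵢ/Q.
τ₁ = 143.1/7.887 = 18.1438 min; τ₂ = 89.98/7.887 = 11.4086 min.
Solving the cascade with C₁(0)=C₂(0)=0 gives C₂(t) = C_in[1 − (τ₁ e^(−t/τ₁) − τ₂ e^(−t/τ₂))/(τ₁ − τ₂)].
At t = 16.94: e^(−t/τ₁) = 0.393115, e^(−t/τ₂) = 0.226539.
C₂ = 4.766·[1 − (18.1438·0.393115 − 11.4086·0.226539)/(6.73513)] = 4.766·0.324722 = 1.54762 mol/L.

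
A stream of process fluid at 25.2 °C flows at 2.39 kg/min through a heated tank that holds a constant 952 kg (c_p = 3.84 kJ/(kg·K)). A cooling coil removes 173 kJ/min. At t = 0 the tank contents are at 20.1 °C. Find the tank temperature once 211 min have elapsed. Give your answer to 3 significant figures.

14.4 °C

Unsteady energy balance on the tank contents: M c_p dT/dt = ṁ c_p (T_in − T) − 173.
Rearrange: dT/dt = (T_ss − T)/τ with τ = M/ṁ = 398.33 min and T_ss = T_in − Q̇/(ṁ c_p) = 6.3498 °C.
T approaches T_ss exponentially: T(t) = T_ss + (T₀ − T_ss) e^(−t/τ).
T(211) = 6.3498 + (13.750)·e^(−211/398.33) = 6.3498 + (13.750)·0.58877 = 14.446 °C.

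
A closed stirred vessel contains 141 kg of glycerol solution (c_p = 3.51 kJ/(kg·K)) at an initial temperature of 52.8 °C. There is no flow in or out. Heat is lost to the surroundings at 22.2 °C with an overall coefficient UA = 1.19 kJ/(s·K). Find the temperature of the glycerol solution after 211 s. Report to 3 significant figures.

40.6 °C

M c_p dT/dt = −UA(T − T_amb).
dT/dt = (T_ss − T)/τ with T_ss = T_amb = 22.200 °C, τ = M c_p/UA = 141·3.51/1.19 = 415.89 s.
T approaches T_ss exponentially: T(t) = T_ss + (T₀ − T_ss) e^(−t/τ).
T(211) = 22.200 + (30.600)·0.60209 = 40.624 °C.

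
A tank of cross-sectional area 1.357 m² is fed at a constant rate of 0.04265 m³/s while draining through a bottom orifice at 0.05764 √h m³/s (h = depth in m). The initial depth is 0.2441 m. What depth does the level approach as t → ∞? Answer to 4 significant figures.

0.5475 m

Volume balance on the tank: A dh/dt = Q_in − 0.05764 √h. At steady state dh/dt = 0:
Q_in = 0.05764 √h_ss ⇒ √h_ss = 0.04265/0.05764 = 0.739938.
h_ss = 0.739938² = 0.547508 m. (Since h₀ = 0.2441 m < h_ss, the level will rise toward this value.)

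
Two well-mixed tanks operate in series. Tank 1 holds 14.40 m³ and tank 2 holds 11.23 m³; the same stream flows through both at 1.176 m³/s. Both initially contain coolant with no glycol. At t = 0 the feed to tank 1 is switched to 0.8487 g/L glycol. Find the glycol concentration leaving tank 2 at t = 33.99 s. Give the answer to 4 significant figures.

0.6941 g/L

Time constants: τᵢ = Vᵢ/Q for each well-mixed tank.
τ₁ = 14.40/1.176 = 12.2449 s; τ₂ = 11.23/1.176 = 9.54932 s.
Solving the cascade with C₁(0)=C₂(0)=0 gives C₂(t) = C_in[1 − (τ₁ e^(−t/τ₁) − τ₂ e^(−t/τ₂))/(τ₁ − τ₂)].
At t = 33.99: e^(−t/τ₁) = 0.0622965, e^(−t/τ₂) = 0.0284554.
C₂ = 0.8487·[1 − (12.2449·0.0622965 − 9.54932·0.0284554)/(2.69558)] = 0.8487·0.817819 = 0.694083 g/L.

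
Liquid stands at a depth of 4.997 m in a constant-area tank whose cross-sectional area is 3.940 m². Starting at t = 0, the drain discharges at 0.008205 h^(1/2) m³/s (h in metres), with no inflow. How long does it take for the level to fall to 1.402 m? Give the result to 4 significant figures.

1010 s

With no inflow, A dh/dt = −0.008205 √h.
This is separable: 2 d(√h)/dt = −0.008205/A, so √h = √h₀ − (0.008205/(2A)) t.
t = 2A(√h₀ − √h)/0.008205 = 2·3.940·(√4.997 − √1.402)/0.008205
  = 7.88000 × (2.23540 − 1.18406) / 0.008205 = 1009.69 s.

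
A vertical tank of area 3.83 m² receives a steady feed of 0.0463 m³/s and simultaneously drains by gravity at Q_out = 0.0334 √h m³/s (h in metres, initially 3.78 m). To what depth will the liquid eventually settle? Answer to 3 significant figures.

1.92 m

Accumulation of liquid (constant cross-section A): A dh/dt = Q_in − 0.0334 √h. At steady state dh/dt = 0:
Q_in = 0.0334 √h_ss ⇒ √h_ss = 0.0463/0.0334 = 1.3862.
h_ss = 1.3862² = 1.9216 m. (Since h₀ = 3.78 m > h_ss, the level will fall toward this value.)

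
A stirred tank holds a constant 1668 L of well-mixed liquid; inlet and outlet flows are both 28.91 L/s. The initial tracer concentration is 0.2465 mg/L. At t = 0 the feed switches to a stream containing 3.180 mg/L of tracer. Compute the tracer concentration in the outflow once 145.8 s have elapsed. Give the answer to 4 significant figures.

2.946 mg/L

Mass balance on the solute (V constant): V dC/dt = Q(C_in − C).
Time constant τ = V/Q = 1668/28.91 = 57.6963 s.
Solution: C(t) = C_in + (C₀ − C_in) e^(−t/τ).
C(145.8) = 3.180 + (0.2465 − 3.180)·e^(−145.8/57.6963) = 3.180 + (-2.93350)·0.0798963 = 2.94562 mg/L.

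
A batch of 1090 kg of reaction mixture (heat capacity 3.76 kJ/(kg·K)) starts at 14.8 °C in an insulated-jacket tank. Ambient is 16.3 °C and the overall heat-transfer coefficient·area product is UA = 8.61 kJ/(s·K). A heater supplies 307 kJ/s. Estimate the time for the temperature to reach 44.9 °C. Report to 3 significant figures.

791 s

Lumped-capacitance energy balance: M c_p dT/dt = UA(T_amb − T) + Q̇.
τ = M c_p/UA = 476.00 s; T_ss = T_amb + Q̇/UA = 16.3 + 307/8.61 = 51.956 °C.
T(t) = T_ss + (T₀ − T_ss)e^(−t/τ); set T = 44.9:
t = −τ ln[(T − T_ss)/(T₀ − T_ss)] = −476.00 · ln(0.18991) = 790.75 s.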